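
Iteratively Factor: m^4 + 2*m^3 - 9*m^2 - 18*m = (m + 3)*(m^3 - m^2 - 6*m) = m*(m + 3)*(m^2 - m - 6) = m*(m + 2)*(m + 3)*(m - 3)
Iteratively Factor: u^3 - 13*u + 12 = (u + 4)*(u^2 - 4*u + 3) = (u - 1)*(u + 4)*(u - 3)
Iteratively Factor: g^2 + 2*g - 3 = (g + 3)*(g - 1)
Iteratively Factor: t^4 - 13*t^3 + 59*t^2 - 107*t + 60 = (t - 4)*(t^3 - 9*t^2 + 23*t - 15) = (t - 4)*(t - 1)*(t^2 - 8*t + 15) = (t - 4)*(t - 3)*(t - 1)*(t - 5)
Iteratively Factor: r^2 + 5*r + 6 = (r + 3)*(r + 2)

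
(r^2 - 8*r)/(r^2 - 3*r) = (r - 8)/(r - 3)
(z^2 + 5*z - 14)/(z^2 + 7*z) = (z - 2)/z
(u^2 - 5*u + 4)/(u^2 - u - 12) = (u - 1)/(u + 3)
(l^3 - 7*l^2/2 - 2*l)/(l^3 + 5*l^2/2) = (2*l^2 - 7*l - 4)/(l*(2*l + 5))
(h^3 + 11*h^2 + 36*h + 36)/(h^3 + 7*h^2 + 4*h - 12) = (h + 3)/(h - 1)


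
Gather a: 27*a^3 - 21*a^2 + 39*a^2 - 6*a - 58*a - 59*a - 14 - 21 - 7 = 27*a^3 + 18*a^2 - 123*a - 42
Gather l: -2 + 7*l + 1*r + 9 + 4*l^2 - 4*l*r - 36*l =4*l^2 + l*(-4*r - 29) + r + 7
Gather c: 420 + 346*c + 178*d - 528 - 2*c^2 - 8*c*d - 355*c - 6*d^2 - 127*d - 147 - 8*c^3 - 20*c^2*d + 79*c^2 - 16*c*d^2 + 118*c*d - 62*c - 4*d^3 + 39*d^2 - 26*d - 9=-8*c^3 + c^2*(77 - 20*d) + c*(-16*d^2 + 110*d - 71) - 4*d^3 + 33*d^2 + 25*d - 264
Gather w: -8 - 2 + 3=-7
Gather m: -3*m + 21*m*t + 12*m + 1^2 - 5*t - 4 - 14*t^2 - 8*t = m*(21*t + 9) - 14*t^2 - 13*t - 3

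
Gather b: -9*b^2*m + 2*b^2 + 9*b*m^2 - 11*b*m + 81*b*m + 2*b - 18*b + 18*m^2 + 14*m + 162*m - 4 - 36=b^2*(2 - 9*m) + b*(9*m^2 + 70*m - 16) + 18*m^2 + 176*m - 40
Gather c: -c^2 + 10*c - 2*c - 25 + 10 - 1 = -c^2 + 8*c - 16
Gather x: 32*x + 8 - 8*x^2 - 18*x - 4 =-8*x^2 + 14*x + 4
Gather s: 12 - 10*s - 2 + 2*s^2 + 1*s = 2*s^2 - 9*s + 10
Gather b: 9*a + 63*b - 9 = 9*a + 63*b - 9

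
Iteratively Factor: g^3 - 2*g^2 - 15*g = (g - 5)*(g^2 + 3*g) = g*(g - 5)*(g + 3)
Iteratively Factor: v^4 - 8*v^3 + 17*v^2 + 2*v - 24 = (v - 2)*(v^3 - 6*v^2 + 5*v + 12) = (v - 2)*(v + 1)*(v^2 - 7*v + 12) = (v - 4)*(v - 2)*(v + 1)*(v - 3)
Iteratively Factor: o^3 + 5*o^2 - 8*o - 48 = (o + 4)*(o^2 + o - 12) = (o - 3)*(o + 4)*(o + 4)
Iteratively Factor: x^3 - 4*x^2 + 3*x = (x)*(x^2 - 4*x + 3) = x*(x - 3)*(x - 1)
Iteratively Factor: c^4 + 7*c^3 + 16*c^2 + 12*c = (c + 2)*(c^3 + 5*c^2 + 6*c) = (c + 2)^2*(c^2 + 3*c) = c*(c + 2)^2*(c + 3)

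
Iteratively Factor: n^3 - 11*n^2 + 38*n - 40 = (n - 5)*(n^2 - 6*n + 8) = (n - 5)*(n - 2)*(n - 4)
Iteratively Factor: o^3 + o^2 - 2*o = (o - 1)*(o^2 + 2*o) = o*(o - 1)*(o + 2)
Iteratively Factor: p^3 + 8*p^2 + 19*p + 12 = (p + 3)*(p^2 + 5*p + 4) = (p + 1)*(p + 3)*(p + 4)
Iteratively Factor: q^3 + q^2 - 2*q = (q)*(q^2 + q - 2) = q*(q - 1)*(q + 2)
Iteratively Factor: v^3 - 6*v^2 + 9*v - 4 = (v - 1)*(v^2 - 5*v + 4) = (v - 4)*(v - 1)*(v - 1)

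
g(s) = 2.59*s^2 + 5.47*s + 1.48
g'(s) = 5.18*s + 5.47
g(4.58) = 80.86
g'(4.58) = 29.19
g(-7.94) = 121.33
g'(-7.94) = -35.66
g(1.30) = 12.97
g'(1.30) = 12.20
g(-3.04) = 8.79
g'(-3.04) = -10.28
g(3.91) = 62.46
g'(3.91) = 25.72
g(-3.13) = 9.73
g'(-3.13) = -10.74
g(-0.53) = -0.69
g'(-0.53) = 2.72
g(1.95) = 21.99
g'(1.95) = 15.57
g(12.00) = 440.08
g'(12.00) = 67.63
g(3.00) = 41.20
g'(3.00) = 21.01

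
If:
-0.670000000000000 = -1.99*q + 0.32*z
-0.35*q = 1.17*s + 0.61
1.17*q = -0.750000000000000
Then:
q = -0.64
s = -0.33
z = -6.08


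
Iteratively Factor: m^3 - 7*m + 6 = (m + 3)*(m^2 - 3*m + 2) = (m - 2)*(m + 3)*(m - 1)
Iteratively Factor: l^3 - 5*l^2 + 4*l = (l - 1)*(l^2 - 4*l) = (l - 4)*(l - 1)*(l)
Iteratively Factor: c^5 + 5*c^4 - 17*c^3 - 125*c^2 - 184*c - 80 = (c - 5)*(c^4 + 10*c^3 + 33*c^2 + 40*c + 16) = (c - 5)*(c + 1)*(c^3 + 9*c^2 + 24*c + 16) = (c - 5)*(c + 1)*(c + 4)*(c^2 + 5*c + 4) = (c - 5)*(c + 1)*(c + 4)^2*(c + 1)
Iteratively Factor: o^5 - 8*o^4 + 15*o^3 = (o - 3)*(o^4 - 5*o^3) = o*(o - 3)*(o^3 - 5*o^2) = o^2*(o - 3)*(o^2 - 5*o) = o^3*(o - 3)*(o - 5)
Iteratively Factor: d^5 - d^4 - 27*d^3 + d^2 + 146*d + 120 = (d - 5)*(d^4 + 4*d^3 - 7*d^2 - 34*d - 24) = (d - 5)*(d + 2)*(d^3 + 2*d^2 - 11*d - 12) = (d - 5)*(d - 3)*(d + 2)*(d^2 + 5*d + 4) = (d - 5)*(d - 3)*(d + 1)*(d + 2)*(d + 4)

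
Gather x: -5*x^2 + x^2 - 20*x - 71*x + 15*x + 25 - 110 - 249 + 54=-4*x^2 - 76*x - 280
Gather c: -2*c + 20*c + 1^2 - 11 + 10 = 18*c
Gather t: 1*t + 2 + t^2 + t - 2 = t^2 + 2*t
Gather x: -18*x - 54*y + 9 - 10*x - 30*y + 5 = -28*x - 84*y + 14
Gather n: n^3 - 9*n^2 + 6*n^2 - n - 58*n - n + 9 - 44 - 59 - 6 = n^3 - 3*n^2 - 60*n - 100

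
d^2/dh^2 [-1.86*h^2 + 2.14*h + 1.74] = -3.72000000000000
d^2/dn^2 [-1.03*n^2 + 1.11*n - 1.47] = -2.06000000000000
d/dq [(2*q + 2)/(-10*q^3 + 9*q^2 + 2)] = 2*(-10*q^3 + 9*q^2 + 6*q*(q + 1)*(5*q - 3) + 2)/(-10*q^3 + 9*q^2 + 2)^2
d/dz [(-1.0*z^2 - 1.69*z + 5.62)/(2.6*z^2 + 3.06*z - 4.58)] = (1.334*z^2 - 20.064*z - 9.457)/(6.76*z^4 + 15.912*z^3 - 14.4524*z^2 - 28.0296*z + 20.9764)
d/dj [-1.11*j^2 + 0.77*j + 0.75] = 0.77 - 2.22*j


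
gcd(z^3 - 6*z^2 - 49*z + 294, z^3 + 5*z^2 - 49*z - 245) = z^2 - 49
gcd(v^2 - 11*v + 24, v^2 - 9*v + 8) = v - 8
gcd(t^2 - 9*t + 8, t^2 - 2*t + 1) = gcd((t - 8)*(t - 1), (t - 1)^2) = t - 1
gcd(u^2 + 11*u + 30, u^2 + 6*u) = u + 6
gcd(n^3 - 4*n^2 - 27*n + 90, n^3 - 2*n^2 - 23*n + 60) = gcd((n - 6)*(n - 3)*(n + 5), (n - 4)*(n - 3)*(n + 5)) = n^2 + 2*n - 15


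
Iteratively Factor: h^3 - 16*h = (h + 4)*(h^2 - 4*h) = h*(h + 4)*(h - 4)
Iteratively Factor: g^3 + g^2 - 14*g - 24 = (g + 2)*(g^2 - g - 12) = (g - 4)*(g + 2)*(g + 3)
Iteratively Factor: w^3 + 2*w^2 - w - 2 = (w + 1)*(w^2 + w - 2) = (w - 1)*(w + 1)*(w + 2)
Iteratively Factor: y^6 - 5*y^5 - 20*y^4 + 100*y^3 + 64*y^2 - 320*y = (y + 4)*(y^5 - 9*y^4 + 16*y^3 + 36*y^2 - 80*y) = (y - 4)*(y + 4)*(y^4 - 5*y^3 - 4*y^2 + 20*y) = y*(y - 4)*(y + 4)*(y^3 - 5*y^2 - 4*y + 20) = y*(y - 4)*(y - 2)*(y + 4)*(y^2 - 3*y - 10) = y*(y - 5)*(y - 4)*(y - 2)*(y + 4)*(y + 2)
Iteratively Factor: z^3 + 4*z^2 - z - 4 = (z + 4)*(z^2 - 1) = (z + 1)*(z + 4)*(z - 1)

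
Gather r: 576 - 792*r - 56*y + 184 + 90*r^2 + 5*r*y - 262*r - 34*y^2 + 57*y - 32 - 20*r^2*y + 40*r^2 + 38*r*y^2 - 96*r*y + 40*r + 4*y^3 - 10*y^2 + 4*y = r^2*(130 - 20*y) + r*(38*y^2 - 91*y - 1014) + 4*y^3 - 44*y^2 + 5*y + 728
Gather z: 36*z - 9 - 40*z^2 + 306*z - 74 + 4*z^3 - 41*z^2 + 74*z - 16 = 4*z^3 - 81*z^2 + 416*z - 99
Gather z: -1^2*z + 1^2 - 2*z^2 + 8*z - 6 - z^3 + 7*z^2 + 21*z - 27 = -z^3 + 5*z^2 + 28*z - 32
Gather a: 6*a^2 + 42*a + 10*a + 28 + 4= 6*a^2 + 52*a + 32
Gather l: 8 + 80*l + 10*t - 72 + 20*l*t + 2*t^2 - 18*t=l*(20*t + 80) + 2*t^2 - 8*t - 64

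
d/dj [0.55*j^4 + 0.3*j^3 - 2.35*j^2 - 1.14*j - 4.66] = 2.2*j^3 + 0.9*j^2 - 4.7*j - 1.14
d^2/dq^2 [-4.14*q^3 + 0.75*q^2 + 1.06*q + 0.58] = 1.5 - 24.84*q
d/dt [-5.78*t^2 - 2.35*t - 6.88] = -11.56*t - 2.35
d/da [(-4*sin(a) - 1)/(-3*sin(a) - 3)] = cos(a)/(sin(a) + 1)^2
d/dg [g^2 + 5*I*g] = 2*g + 5*I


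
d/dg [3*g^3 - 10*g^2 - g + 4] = 9*g^2 - 20*g - 1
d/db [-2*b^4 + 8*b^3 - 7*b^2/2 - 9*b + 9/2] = -8*b^3 + 24*b^2 - 7*b - 9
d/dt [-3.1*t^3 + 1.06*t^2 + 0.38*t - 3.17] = -9.3*t^2 + 2.12*t + 0.38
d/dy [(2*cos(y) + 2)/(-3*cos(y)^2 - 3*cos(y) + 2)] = 2*(3*sin(y)^2 - 6*cos(y) - 8)*sin(y)/(3*cos(y)^2 + 3*cos(y) - 2)^2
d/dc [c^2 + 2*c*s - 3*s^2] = 2*c + 2*s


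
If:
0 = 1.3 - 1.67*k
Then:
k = 0.78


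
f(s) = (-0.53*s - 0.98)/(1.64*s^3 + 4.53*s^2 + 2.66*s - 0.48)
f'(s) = (-0.53*s - 0.98)*(-4.92*s^2 - 9.06*s - 2.66)/(1.64*s^3 + 4.53*s^2 + 2.66*s - 0.48)^2 - 0.53/(1.64*s^3 + 4.53*s^2 + 2.66*s - 0.48)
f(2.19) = -0.05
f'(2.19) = 0.04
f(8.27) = -0.00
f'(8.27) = 0.00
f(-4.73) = -0.02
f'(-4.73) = -0.01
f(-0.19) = 1.06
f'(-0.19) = 2.05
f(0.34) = -1.15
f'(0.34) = 6.62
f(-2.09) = -0.10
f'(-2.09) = -0.01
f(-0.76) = 0.95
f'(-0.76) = -1.31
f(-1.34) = -1.88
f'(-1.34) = -12.14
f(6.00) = -0.01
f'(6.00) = 0.00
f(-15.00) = -0.00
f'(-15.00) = -0.00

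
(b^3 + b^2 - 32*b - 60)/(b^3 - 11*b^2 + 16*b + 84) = (b + 5)/(b - 7)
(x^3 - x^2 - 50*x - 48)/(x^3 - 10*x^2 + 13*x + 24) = (x + 6)/(x - 3)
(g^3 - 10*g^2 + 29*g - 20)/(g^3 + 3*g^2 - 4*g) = (g^2 - 9*g + 20)/(g*(g + 4))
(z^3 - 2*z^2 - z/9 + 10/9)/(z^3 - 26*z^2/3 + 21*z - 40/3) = (9*z^2 - 9*z - 10)/(3*(3*z^2 - 23*z + 40))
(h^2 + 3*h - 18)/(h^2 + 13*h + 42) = (h - 3)/(h + 7)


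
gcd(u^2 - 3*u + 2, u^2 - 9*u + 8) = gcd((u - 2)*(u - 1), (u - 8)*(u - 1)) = u - 1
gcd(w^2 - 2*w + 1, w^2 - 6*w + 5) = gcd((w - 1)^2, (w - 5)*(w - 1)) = w - 1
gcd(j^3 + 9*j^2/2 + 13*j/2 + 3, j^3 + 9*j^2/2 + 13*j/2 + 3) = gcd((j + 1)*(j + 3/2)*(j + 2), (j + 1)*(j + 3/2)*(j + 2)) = j^3 + 9*j^2/2 + 13*j/2 + 3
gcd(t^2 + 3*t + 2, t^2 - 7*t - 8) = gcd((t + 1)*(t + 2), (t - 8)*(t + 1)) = t + 1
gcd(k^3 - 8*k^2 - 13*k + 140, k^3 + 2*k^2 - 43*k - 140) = k^2 - 3*k - 28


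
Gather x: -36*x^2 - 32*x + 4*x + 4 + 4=-36*x^2 - 28*x + 8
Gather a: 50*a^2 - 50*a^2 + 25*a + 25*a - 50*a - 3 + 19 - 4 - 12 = 0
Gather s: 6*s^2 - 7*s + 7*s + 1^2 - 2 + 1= 6*s^2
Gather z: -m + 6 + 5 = 11 - m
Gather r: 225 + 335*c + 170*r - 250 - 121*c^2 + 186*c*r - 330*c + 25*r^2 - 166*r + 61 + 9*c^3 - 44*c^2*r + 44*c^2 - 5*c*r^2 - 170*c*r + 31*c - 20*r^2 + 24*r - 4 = 9*c^3 - 77*c^2 + 36*c + r^2*(5 - 5*c) + r*(-44*c^2 + 16*c + 28) + 32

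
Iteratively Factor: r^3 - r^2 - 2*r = (r)*(r^2 - r - 2) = r*(r - 2)*(r + 1)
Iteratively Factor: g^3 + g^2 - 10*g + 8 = (g - 2)*(g^2 + 3*g - 4) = (g - 2)*(g - 1)*(g + 4)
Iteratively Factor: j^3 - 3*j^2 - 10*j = (j)*(j^2 - 3*j - 10) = j*(j + 2)*(j - 5)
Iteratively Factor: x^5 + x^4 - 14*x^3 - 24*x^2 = (x + 3)*(x^4 - 2*x^3 - 8*x^2) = x*(x + 3)*(x^3 - 2*x^2 - 8*x) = x*(x - 4)*(x + 3)*(x^2 + 2*x) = x^2*(x - 4)*(x + 3)*(x + 2)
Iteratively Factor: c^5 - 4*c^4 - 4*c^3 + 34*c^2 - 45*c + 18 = (c - 1)*(c^4 - 3*c^3 - 7*c^2 + 27*c - 18) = (c - 1)^2*(c^3 - 2*c^2 - 9*c + 18) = (c - 3)*(c - 1)^2*(c^2 + c - 6) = (c - 3)*(c - 1)^2*(c + 3)*(c - 2)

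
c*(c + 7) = c^2 + 7*c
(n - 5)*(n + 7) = n^2 + 2*n - 35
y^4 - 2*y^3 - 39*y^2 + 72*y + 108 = (y - 6)*(y - 3)*(y + 1)*(y + 6)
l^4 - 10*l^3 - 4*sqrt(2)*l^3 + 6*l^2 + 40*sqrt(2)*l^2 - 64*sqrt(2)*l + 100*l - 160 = (l - 8)*(l - 2)*(l - 5*sqrt(2))*(l + sqrt(2))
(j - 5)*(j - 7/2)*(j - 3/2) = j^3 - 10*j^2 + 121*j/4 - 105/4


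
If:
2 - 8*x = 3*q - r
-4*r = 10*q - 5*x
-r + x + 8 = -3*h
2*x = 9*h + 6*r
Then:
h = -4288/2235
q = -598/745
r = 476/149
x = 708/745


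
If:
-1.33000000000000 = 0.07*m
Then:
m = -19.00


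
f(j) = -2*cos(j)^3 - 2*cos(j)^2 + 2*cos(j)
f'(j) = 6*sin(j)*cos(j)^2 + 4*sin(j)*cos(j) - 2*sin(j)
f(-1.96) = -0.94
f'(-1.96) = 2.46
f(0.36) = -1.52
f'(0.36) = 2.47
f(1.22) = 0.37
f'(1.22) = 0.08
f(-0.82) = -0.20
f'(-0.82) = -2.57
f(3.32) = -2.00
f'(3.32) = 0.02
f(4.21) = -1.20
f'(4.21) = 2.22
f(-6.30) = -2.00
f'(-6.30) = -0.13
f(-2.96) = -2.00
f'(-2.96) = 0.02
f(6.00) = -1.69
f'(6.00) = -2.06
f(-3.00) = -2.00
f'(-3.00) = 0.01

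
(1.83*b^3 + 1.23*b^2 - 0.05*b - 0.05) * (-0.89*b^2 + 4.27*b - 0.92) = -1.6287*b^5 + 6.7194*b^4 + 3.613*b^3 - 1.3006*b^2 - 0.1675*b + 0.046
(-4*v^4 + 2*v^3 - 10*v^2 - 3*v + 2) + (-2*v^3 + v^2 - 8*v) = -4*v^4 - 9*v^2 - 11*v + 2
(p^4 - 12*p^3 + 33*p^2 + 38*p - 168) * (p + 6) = p^5 - 6*p^4 - 39*p^3 + 236*p^2 + 60*p - 1008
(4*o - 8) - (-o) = 5*o - 8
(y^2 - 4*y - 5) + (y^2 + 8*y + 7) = 2*y^2 + 4*y + 2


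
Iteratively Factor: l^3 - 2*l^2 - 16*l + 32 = (l + 4)*(l^2 - 6*l + 8) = (l - 4)*(l + 4)*(l - 2)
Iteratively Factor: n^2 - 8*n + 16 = (n - 4)*(n - 4)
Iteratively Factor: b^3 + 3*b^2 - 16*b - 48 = (b - 4)*(b^2 + 7*b + 12) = (b - 4)*(b + 4)*(b + 3)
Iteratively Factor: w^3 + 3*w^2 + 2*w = (w + 1)*(w^2 + 2*w) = (w + 1)*(w + 2)*(w)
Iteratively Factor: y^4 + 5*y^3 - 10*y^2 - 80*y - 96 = (y + 4)*(y^3 + y^2 - 14*y - 24) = (y + 3)*(y + 4)*(y^2 - 2*y - 8) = (y + 2)*(y + 3)*(y + 4)*(y - 4)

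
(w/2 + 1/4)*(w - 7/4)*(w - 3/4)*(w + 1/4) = w^4/2 - 7*w^3/8 - 7*w^2/32 + 43*w/128 + 21/256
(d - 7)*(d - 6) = d^2 - 13*d + 42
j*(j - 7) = j^2 - 7*j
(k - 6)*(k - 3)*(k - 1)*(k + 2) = k^4 - 8*k^3 + 7*k^2 + 36*k - 36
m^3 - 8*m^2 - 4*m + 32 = (m - 8)*(m - 2)*(m + 2)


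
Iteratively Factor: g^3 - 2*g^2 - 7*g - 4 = (g - 4)*(g^2 + 2*g + 1) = (g - 4)*(g + 1)*(g + 1)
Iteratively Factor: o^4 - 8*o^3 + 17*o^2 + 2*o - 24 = (o - 3)*(o^3 - 5*o^2 + 2*o + 8) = (o - 3)*(o + 1)*(o^2 - 6*o + 8) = (o - 4)*(o - 3)*(o + 1)*(o - 2)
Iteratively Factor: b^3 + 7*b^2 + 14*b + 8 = (b + 1)*(b^2 + 6*b + 8) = (b + 1)*(b + 4)*(b + 2)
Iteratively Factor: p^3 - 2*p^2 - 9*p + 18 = (p - 2)*(p^2 - 9) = (p - 2)*(p + 3)*(p - 3)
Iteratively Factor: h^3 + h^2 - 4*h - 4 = (h - 2)*(h^2 + 3*h + 2) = (h - 2)*(h + 2)*(h + 1)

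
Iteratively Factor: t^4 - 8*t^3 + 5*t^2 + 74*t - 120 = (t - 4)*(t^3 - 4*t^2 - 11*t + 30) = (t - 4)*(t + 3)*(t^2 - 7*t + 10) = (t - 4)*(t - 2)*(t + 3)*(t - 5)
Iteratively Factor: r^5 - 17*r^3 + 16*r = (r + 4)*(r^4 - 4*r^3 - r^2 + 4*r) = (r - 1)*(r + 4)*(r^3 - 3*r^2 - 4*r) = (r - 4)*(r - 1)*(r + 4)*(r^2 + r) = (r - 4)*(r - 1)*(r + 1)*(r + 4)*(r)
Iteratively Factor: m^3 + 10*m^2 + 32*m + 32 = (m + 2)*(m^2 + 8*m + 16) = (m + 2)*(m + 4)*(m + 4)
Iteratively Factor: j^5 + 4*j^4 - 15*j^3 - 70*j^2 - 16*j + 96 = (j - 4)*(j^4 + 8*j^3 + 17*j^2 - 2*j - 24) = (j - 4)*(j + 3)*(j^3 + 5*j^2 + 2*j - 8) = (j - 4)*(j - 1)*(j + 3)*(j^2 + 6*j + 8) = (j - 4)*(j - 1)*(j + 3)*(j + 4)*(j + 2)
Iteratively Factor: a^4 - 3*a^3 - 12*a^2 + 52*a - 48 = (a - 3)*(a^3 - 12*a + 16) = (a - 3)*(a - 2)*(a^2 + 2*a - 8) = (a - 3)*(a - 2)*(a + 4)*(a - 2)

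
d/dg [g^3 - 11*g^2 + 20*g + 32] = 3*g^2 - 22*g + 20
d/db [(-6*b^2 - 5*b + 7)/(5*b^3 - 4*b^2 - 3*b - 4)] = (30*b^4 + 50*b^3 - 107*b^2 + 104*b + 41)/(25*b^6 - 40*b^5 - 14*b^4 - 16*b^3 + 41*b^2 + 24*b + 16)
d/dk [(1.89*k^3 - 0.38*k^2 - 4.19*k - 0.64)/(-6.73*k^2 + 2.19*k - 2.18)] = (-12.7197*k^4 + 8.2782*k^3 - 41.3915*k^2 - 6.9576*k + 10.5358)/(45.2929*k^4 - 29.4774*k^3 + 34.1389*k^2 - 9.5484*k + 4.7524)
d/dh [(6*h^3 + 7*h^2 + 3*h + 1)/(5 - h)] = (-12*h^3 + 83*h^2 + 70*h + 16)/(h^2 - 10*h + 25)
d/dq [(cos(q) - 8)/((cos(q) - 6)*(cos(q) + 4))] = (cos(q)^2 - 16*cos(q) + 40)*sin(q)/((cos(q) - 6)^2*(cos(q) + 4)^2)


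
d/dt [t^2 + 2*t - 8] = 2*t + 2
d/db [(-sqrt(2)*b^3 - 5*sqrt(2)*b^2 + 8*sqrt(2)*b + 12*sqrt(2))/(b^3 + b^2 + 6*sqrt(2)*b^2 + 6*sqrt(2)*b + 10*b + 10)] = 4*(-3*b^2 + sqrt(2)*b^2 - 11*sqrt(2)*b - 36 - 10*sqrt(2))/(b^4 + 12*sqrt(2)*b^3 + 92*b^2 + 120*sqrt(2)*b + 100)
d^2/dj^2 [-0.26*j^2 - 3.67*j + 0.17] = -0.520000000000000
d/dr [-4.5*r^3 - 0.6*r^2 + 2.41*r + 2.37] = -13.5*r^2 - 1.2*r + 2.41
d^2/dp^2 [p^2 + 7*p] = 2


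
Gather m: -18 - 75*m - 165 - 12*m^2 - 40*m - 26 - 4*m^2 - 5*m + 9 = -16*m^2 - 120*m - 200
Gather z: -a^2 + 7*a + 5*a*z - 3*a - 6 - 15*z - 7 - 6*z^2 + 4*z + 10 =-a^2 + 4*a - 6*z^2 + z*(5*a - 11) - 3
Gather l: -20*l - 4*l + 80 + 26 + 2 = 108 - 24*l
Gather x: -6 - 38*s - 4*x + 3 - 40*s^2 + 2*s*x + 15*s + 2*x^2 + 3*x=-40*s^2 - 23*s + 2*x^2 + x*(2*s - 1) - 3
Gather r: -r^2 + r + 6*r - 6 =-r^2 + 7*r - 6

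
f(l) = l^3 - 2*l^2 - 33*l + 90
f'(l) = 3*l^2 - 4*l - 33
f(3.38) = -5.77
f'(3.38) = -12.25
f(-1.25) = 126.17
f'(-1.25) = -23.31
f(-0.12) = 93.93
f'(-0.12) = -32.48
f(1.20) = 49.25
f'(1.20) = -33.48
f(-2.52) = 144.46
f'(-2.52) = -3.87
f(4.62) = -6.54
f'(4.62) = 12.55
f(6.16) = 44.57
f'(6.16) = 56.20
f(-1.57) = 133.01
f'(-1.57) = -19.33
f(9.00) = 360.00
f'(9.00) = 174.00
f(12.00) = 1134.00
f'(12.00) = 351.00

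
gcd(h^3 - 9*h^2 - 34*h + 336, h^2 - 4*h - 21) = h - 7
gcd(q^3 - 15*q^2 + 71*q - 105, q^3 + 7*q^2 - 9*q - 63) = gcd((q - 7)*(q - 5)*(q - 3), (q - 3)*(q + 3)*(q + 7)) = q - 3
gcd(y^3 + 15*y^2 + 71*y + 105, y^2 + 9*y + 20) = y + 5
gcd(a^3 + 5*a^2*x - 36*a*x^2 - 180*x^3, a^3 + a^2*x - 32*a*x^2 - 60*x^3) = -a^2 + a*x + 30*x^2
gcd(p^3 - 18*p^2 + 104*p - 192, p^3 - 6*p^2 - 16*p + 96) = p^2 - 10*p + 24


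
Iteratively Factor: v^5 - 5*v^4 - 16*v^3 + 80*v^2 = (v - 5)*(v^4 - 16*v^2) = v*(v - 5)*(v^3 - 16*v) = v^2*(v - 5)*(v^2 - 16) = v^2*(v - 5)*(v + 4)*(v - 4)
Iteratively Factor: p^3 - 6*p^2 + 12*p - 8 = (p - 2)*(p^2 - 4*p + 4) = (p - 2)^2*(p - 2)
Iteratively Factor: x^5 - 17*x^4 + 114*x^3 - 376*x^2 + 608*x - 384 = (x - 4)*(x^4 - 13*x^3 + 62*x^2 - 128*x + 96) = (x - 4)*(x - 3)*(x^3 - 10*x^2 + 32*x - 32) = (x - 4)*(x - 3)*(x - 2)*(x^2 - 8*x + 16) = (x - 4)^2*(x - 3)*(x - 2)*(x - 4)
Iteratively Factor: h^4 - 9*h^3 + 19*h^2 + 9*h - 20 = (h - 1)*(h^3 - 8*h^2 + 11*h + 20) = (h - 4)*(h - 1)*(h^2 - 4*h - 5) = (h - 5)*(h - 4)*(h - 1)*(h + 1)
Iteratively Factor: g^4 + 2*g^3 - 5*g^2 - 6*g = (g)*(g^3 + 2*g^2 - 5*g - 6) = g*(g + 3)*(g^2 - g - 2) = g*(g - 2)*(g + 3)*(g + 1)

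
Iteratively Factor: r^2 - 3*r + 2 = (r - 2)*(r - 1)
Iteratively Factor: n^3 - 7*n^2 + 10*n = (n)*(n^2 - 7*n + 10) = n*(n - 2)*(n - 5)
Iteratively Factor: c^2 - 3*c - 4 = (c + 1)*(c - 4)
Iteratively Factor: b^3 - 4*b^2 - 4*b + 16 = (b - 2)*(b^2 - 2*b - 8) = (b - 4)*(b - 2)*(b + 2)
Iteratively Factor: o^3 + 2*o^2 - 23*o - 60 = (o - 5)*(o^2 + 7*o + 12) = (o - 5)*(o + 3)*(o + 4)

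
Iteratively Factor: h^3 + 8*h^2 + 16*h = (h + 4)*(h^2 + 4*h) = h*(h + 4)*(h + 4)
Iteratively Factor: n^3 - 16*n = (n + 4)*(n^2 - 4*n) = n*(n + 4)*(n - 4)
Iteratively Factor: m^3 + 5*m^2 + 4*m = (m + 1)*(m^2 + 4*m) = (m + 1)*(m + 4)*(m)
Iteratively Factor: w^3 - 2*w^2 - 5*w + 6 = (w - 1)*(w^2 - w - 6) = (w - 3)*(w - 1)*(w + 2)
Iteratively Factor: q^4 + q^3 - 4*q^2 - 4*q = (q + 2)*(q^3 - q^2 - 2*q) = q*(q + 2)*(q^2 - q - 2) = q*(q - 2)*(q + 2)*(q + 1)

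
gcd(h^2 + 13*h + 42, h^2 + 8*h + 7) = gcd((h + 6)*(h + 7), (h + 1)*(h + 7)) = h + 7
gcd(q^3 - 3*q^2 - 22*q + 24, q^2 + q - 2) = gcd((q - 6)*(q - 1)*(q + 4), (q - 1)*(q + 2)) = q - 1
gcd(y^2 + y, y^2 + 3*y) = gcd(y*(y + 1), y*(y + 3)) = y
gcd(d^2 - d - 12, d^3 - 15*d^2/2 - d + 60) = d - 4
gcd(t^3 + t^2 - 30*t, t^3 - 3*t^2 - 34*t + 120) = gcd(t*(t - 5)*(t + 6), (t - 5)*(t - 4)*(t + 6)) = t^2 + t - 30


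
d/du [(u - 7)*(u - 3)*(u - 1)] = 3*u^2 - 22*u + 31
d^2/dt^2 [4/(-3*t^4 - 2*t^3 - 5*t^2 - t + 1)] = 8*((18*t^2 + 6*t + 5)*(3*t^4 + 2*t^3 + 5*t^2 + t - 1) - (12*t^3 + 6*t^2 + 10*t + 1)^2)/(3*t^4 + 2*t^3 + 5*t^2 + t - 1)^3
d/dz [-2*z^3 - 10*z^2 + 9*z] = -6*z^2 - 20*z + 9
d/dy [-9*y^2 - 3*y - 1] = -18*y - 3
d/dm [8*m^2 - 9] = 16*m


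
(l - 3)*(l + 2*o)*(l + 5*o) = l^3 + 7*l^2*o - 3*l^2 + 10*l*o^2 - 21*l*o - 30*o^2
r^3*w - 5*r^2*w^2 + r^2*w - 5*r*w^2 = r*(r - 5*w)*(r*w + w)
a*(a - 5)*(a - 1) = a^3 - 6*a^2 + 5*a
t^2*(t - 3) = t^3 - 3*t^2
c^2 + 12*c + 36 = (c + 6)^2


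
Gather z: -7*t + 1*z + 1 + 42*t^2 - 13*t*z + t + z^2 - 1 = 42*t^2 - 6*t + z^2 + z*(1 - 13*t)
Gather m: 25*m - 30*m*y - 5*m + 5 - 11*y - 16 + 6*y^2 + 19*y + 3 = m*(20 - 30*y) + 6*y^2 + 8*y - 8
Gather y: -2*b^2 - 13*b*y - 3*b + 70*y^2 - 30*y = -2*b^2 - 3*b + 70*y^2 + y*(-13*b - 30)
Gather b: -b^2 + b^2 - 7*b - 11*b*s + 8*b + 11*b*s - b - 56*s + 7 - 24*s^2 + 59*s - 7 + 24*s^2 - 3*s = 0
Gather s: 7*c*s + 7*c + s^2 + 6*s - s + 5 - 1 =7*c + s^2 + s*(7*c + 5) + 4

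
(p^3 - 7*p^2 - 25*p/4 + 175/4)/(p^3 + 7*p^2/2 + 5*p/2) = (2*p^2 - 19*p + 35)/(2*p*(p + 1))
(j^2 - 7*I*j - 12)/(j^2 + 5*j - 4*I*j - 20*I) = (j - 3*I)/(j + 5)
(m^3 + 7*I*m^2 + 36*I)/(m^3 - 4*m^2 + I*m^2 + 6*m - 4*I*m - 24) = (m + 6*I)/(m - 4)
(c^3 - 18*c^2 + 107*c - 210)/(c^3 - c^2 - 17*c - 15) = (c^2 - 13*c + 42)/(c^2 + 4*c + 3)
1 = 1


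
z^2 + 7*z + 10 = (z + 2)*(z + 5)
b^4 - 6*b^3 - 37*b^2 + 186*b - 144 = (b - 8)*(b - 3)*(b - 1)*(b + 6)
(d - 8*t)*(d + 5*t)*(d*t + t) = d^3*t - 3*d^2*t^2 + d^2*t - 40*d*t^3 - 3*d*t^2 - 40*t^3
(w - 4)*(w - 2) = w^2 - 6*w + 8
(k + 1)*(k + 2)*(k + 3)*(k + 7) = k^4 + 13*k^3 + 53*k^2 + 83*k + 42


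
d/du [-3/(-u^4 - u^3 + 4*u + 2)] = 3*(-4*u^3 - 3*u^2 + 4)/(u^4 + u^3 - 4*u - 2)^2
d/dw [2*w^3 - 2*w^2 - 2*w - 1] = 6*w^2 - 4*w - 2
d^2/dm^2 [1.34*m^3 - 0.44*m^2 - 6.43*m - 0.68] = 8.04*m - 0.88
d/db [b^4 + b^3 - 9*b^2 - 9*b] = 4*b^3 + 3*b^2 - 18*b - 9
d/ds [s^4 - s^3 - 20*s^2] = s*(4*s^2 - 3*s - 40)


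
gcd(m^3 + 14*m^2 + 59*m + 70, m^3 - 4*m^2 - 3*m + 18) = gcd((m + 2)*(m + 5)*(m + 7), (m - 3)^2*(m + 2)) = m + 2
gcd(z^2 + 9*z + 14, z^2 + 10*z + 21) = z + 7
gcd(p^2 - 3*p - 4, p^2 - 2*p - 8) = p - 4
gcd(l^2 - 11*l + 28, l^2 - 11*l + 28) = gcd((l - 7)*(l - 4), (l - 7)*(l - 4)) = l^2 - 11*l + 28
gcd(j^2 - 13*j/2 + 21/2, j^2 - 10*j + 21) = j - 3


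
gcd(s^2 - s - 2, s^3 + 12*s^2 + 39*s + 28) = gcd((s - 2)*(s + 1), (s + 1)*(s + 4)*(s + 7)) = s + 1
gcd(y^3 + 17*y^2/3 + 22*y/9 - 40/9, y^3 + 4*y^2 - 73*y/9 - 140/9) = y^2 + 19*y/3 + 20/3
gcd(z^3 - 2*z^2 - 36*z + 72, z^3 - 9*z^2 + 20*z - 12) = z^2 - 8*z + 12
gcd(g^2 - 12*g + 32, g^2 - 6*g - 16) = g - 8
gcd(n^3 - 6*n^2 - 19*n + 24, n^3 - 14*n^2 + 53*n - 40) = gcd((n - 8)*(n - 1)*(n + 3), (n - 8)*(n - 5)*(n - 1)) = n^2 - 9*n + 8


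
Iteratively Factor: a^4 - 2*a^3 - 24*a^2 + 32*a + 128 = (a + 4)*(a^3 - 6*a^2 + 32) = (a - 4)*(a + 4)*(a^2 - 2*a - 8) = (a - 4)*(a + 2)*(a + 4)*(a - 4)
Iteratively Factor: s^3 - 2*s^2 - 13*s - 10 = (s - 5)*(s^2 + 3*s + 2) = (s - 5)*(s + 2)*(s + 1)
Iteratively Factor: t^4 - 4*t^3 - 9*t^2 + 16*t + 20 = (t - 5)*(t^3 + t^2 - 4*t - 4) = (t - 5)*(t - 2)*(t^2 + 3*t + 2) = (t - 5)*(t - 2)*(t + 2)*(t + 1)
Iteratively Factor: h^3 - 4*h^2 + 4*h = (h - 2)*(h^2 - 2*h) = (h - 2)^2*(h)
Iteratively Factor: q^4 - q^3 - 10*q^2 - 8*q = (q + 2)*(q^3 - 3*q^2 - 4*q) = (q + 1)*(q + 2)*(q^2 - 4*q) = q*(q + 1)*(q + 2)*(q - 4)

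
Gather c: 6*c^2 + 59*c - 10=6*c^2 + 59*c - 10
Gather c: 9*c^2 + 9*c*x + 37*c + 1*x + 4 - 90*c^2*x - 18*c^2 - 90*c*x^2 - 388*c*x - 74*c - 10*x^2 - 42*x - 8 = c^2*(-90*x - 9) + c*(-90*x^2 - 379*x - 37) - 10*x^2 - 41*x - 4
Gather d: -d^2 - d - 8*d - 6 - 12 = -d^2 - 9*d - 18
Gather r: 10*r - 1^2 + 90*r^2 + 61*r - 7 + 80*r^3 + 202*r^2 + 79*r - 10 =80*r^3 + 292*r^2 + 150*r - 18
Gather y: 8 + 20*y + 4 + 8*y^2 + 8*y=8*y^2 + 28*y + 12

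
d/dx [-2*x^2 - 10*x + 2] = -4*x - 10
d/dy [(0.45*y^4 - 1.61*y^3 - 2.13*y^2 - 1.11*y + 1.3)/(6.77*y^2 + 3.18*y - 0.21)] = (6.093*y^5 - 6.6067*y^4 - 10.6176*y^3 + 1.7556*y^2 - 16.7074*y - 3.9009)/(45.8329*y^4 + 43.0572*y^3 + 7.269*y^2 - 1.3356*y + 0.0441)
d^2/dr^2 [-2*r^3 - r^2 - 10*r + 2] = -12*r - 2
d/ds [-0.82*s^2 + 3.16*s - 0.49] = 3.16 - 1.64*s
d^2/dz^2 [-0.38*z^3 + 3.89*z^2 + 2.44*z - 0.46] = 7.78 - 2.28*z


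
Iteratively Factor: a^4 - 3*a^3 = (a)*(a^3 - 3*a^2) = a^2*(a^2 - 3*a) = a^3*(a - 3)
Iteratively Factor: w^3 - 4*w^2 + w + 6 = (w - 2)*(w^2 - 2*w - 3) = (w - 2)*(w + 1)*(w - 3)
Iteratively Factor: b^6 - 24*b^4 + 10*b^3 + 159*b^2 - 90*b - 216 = (b + 4)*(b^5 - 4*b^4 - 8*b^3 + 42*b^2 - 9*b - 54) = (b + 3)*(b + 4)*(b^4 - 7*b^3 + 13*b^2 + 3*b - 18) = (b - 3)*(b + 3)*(b + 4)*(b^3 - 4*b^2 + b + 6) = (b - 3)*(b - 2)*(b + 3)*(b + 4)*(b^2 - 2*b - 3) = (b - 3)^2*(b - 2)*(b + 3)*(b + 4)*(b + 1)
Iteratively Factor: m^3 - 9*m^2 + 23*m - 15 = (m - 5)*(m^2 - 4*m + 3) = (m - 5)*(m - 3)*(m - 1)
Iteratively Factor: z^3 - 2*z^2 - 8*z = (z - 4)*(z^2 + 2*z) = (z - 4)*(z + 2)*(z)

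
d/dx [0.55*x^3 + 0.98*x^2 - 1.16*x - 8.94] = 1.65*x^2 + 1.96*x - 1.16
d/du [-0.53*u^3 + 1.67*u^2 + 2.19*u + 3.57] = -1.59*u^2 + 3.34*u + 2.19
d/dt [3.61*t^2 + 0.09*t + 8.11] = 7.22*t + 0.09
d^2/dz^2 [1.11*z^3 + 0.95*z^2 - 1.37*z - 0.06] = 6.66*z + 1.9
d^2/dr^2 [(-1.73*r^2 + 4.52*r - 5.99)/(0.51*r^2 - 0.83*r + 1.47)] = (4.44089209850063e-16*r^4 + 0.886686000000001*r^3 - 1.566108*r^2 - 5.11846199999999*r + 4.281374)/(0.132651*r^6 - 0.647649*r^5 + 2.201058*r^4 - 4.305293*r^3 + 6.344226*r^2 - 5.380641*r + 3.176523)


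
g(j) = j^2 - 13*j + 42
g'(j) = 2*j - 13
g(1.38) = 25.96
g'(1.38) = -10.24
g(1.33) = 26.48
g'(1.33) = -10.34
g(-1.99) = 71.83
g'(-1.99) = -16.98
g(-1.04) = 56.60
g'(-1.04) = -15.08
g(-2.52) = 81.11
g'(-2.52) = -18.04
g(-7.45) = 194.35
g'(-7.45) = -27.90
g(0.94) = 30.66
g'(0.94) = -11.12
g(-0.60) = 50.16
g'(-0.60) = -14.20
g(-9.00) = 240.00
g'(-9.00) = -31.00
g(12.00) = 30.00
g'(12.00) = 11.00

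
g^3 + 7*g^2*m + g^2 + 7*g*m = g*(g + 1)*(g + 7*m)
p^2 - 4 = (p - 2)*(p + 2)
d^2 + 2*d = d*(d + 2)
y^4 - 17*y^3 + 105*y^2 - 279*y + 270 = (y - 6)*(y - 5)*(y - 3)^2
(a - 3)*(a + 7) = a^2 + 4*a - 21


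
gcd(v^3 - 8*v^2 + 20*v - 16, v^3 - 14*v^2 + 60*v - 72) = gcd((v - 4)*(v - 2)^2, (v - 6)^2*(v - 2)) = v - 2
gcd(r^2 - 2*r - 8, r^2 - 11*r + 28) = r - 4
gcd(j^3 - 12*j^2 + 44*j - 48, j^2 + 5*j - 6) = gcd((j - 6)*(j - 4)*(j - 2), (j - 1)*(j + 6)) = 1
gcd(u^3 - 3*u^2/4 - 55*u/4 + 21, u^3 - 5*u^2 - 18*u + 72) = u^2 + u - 12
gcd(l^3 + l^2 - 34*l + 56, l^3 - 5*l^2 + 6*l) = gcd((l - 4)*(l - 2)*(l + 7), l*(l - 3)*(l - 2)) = l - 2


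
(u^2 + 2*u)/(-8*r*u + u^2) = (-u - 2)/(8*r - u)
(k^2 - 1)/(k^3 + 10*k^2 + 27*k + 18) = (k - 1)/(k^2 + 9*k + 18)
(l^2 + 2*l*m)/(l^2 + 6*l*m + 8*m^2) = l/(l + 4*m)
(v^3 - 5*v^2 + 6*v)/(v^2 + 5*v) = (v^2 - 5*v + 6)/(v + 5)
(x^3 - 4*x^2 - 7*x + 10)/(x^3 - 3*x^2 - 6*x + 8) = (x - 5)/(x - 4)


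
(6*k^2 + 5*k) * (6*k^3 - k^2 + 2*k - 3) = 36*k^5 + 24*k^4 + 7*k^3 - 8*k^2 - 15*k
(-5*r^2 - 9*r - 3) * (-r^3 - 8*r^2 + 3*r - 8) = 5*r^5 + 49*r^4 + 60*r^3 + 37*r^2 + 63*r + 24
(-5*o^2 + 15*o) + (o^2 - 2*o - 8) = -4*o^2 + 13*o - 8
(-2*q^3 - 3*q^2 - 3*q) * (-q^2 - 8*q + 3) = 2*q^5 + 19*q^4 + 21*q^3 + 15*q^2 - 9*q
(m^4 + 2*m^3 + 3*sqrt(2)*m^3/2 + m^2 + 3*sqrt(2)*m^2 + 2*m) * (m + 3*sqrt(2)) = m^5 + 2*m^4 + 9*sqrt(2)*m^4/2 + 10*m^3 + 9*sqrt(2)*m^3 + 3*sqrt(2)*m^2 + 20*m^2 + 6*sqrt(2)*m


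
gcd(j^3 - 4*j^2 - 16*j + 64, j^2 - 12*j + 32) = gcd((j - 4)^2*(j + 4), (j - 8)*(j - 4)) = j - 4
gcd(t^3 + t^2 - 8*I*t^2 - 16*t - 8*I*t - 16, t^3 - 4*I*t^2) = t - 4*I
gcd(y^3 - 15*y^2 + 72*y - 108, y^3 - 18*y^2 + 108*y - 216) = y^2 - 12*y + 36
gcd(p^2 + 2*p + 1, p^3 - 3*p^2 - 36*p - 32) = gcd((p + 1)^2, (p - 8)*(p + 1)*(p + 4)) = p + 1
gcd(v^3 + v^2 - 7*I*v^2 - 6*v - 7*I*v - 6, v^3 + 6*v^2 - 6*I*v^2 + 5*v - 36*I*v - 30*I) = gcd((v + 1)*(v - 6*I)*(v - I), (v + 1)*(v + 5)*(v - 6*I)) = v^2 + v*(1 - 6*I) - 6*I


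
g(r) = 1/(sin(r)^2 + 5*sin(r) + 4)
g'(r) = (-2*sin(r)*cos(r) - 5*cos(r))/(sin(r)^2 + 5*sin(r) + 4)^2 = -(2*sin(r) + 5)*cos(r)/(sin(r)^2 + 5*sin(r) + 4)^2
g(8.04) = 0.10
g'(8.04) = 0.01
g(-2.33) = 1.11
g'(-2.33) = 3.02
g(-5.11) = 0.11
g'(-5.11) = -0.03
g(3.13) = 0.25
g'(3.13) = 0.31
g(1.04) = 0.11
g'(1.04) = -0.04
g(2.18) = 0.11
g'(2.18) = 0.05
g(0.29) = 0.18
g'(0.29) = -0.18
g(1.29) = 0.10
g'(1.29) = -0.02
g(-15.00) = 0.85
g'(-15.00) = 2.05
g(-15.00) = 0.85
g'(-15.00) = 2.05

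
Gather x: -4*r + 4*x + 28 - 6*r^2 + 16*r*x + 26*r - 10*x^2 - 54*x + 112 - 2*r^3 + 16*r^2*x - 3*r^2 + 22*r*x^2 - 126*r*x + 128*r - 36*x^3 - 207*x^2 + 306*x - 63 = -2*r^3 - 9*r^2 + 150*r - 36*x^3 + x^2*(22*r - 217) + x*(16*r^2 - 110*r + 256) + 77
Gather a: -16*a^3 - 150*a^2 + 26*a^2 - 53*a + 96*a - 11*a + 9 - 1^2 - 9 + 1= -16*a^3 - 124*a^2 + 32*a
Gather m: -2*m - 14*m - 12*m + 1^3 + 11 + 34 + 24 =70 - 28*m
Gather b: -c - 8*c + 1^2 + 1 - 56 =-9*c - 54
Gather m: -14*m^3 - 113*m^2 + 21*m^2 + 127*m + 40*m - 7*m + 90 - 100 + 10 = -14*m^3 - 92*m^2 + 160*m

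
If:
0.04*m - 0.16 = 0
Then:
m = 4.00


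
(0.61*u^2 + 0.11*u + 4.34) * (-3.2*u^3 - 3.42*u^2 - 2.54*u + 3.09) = -1.952*u^5 - 2.4382*u^4 - 15.8136*u^3 - 13.2373*u^2 - 10.6837*u + 13.4106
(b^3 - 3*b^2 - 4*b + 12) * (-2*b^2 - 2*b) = -2*b^5 + 4*b^4 + 14*b^3 - 16*b^2 - 24*b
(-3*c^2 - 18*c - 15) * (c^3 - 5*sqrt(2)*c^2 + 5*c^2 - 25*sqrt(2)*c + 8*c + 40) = -3*c^5 - 33*c^4 + 15*sqrt(2)*c^4 - 129*c^3 + 165*sqrt(2)*c^3 - 339*c^2 + 525*sqrt(2)*c^2 - 840*c + 375*sqrt(2)*c - 600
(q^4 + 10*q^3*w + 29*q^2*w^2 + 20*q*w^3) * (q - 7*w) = q^5 + 3*q^4*w - 41*q^3*w^2 - 183*q^2*w^3 - 140*q*w^4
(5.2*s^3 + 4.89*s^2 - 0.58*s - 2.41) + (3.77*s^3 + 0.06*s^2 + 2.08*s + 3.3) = 8.97*s^3 + 4.95*s^2 + 1.5*s + 0.89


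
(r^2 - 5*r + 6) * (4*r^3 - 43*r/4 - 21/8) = 4*r^5 - 20*r^4 + 53*r^3/4 + 409*r^2/8 - 411*r/8 - 63/4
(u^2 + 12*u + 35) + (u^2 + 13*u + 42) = 2*u^2 + 25*u + 77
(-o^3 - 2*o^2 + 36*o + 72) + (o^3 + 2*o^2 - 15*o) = 21*o + 72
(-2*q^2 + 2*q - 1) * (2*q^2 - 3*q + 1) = -4*q^4 + 10*q^3 - 10*q^2 + 5*q - 1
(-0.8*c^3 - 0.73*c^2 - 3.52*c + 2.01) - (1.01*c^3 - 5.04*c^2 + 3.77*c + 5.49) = -1.81*c^3 + 4.31*c^2 - 7.29*c - 3.48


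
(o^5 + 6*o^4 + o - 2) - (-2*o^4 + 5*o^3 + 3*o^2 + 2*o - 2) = o^5 + 8*o^4 - 5*o^3 - 3*o^2 - o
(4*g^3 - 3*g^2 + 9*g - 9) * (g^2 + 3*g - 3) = 4*g^5 + 9*g^4 - 12*g^3 + 27*g^2 - 54*g + 27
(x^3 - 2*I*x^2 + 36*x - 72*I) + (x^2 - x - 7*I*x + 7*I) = x^3 + x^2 - 2*I*x^2 + 35*x - 7*I*x - 65*I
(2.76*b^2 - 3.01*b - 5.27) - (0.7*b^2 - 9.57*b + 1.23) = 2.06*b^2 + 6.56*b - 6.5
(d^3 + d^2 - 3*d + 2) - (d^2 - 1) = d^3 - 3*d + 3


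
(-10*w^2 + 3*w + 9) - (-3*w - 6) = -10*w^2 + 6*w + 15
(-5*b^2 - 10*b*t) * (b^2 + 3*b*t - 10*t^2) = -5*b^4 - 25*b^3*t + 20*b^2*t^2 + 100*b*t^3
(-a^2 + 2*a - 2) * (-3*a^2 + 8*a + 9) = 3*a^4 - 14*a^3 + 13*a^2 + 2*a - 18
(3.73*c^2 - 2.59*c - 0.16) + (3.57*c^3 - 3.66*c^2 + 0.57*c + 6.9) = 3.57*c^3 + 0.0699999999999998*c^2 - 2.02*c + 6.74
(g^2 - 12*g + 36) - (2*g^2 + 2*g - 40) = -g^2 - 14*g + 76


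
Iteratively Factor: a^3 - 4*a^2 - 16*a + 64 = (a + 4)*(a^2 - 8*a + 16) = (a - 4)*(a + 4)*(a - 4)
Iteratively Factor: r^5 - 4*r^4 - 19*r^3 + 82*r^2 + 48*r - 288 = (r - 3)*(r^4 - r^3 - 22*r^2 + 16*r + 96) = (r - 4)*(r - 3)*(r^3 + 3*r^2 - 10*r - 24) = (r - 4)*(r - 3)*(r + 2)*(r^2 + r - 12) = (r - 4)*(r - 3)*(r + 2)*(r + 4)*(r - 3)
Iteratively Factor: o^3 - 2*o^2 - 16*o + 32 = (o - 2)*(o^2 - 16) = (o - 4)*(o - 2)*(o + 4)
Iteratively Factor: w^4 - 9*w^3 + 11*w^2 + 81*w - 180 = (w + 3)*(w^3 - 12*w^2 + 47*w - 60) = (w - 4)*(w + 3)*(w^2 - 8*w + 15) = (w - 5)*(w - 4)*(w + 3)*(w - 3)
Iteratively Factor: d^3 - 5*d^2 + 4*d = (d)*(d^2 - 5*d + 4) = d*(d - 1)*(d - 4)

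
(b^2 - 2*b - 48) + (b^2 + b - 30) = 2*b^2 - b - 78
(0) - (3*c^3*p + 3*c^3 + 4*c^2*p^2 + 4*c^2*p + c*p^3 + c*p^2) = -3*c^3*p - 3*c^3 - 4*c^2*p^2 - 4*c^2*p - c*p^3 - c*p^2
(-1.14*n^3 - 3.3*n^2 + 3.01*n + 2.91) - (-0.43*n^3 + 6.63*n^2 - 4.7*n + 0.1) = -0.71*n^3 - 9.93*n^2 + 7.71*n + 2.81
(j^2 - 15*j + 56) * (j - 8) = j^3 - 23*j^2 + 176*j - 448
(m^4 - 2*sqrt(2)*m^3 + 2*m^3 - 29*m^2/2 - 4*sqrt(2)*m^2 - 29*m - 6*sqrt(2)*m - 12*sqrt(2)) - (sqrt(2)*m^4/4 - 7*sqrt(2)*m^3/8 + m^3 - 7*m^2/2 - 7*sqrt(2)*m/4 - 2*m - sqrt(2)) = -sqrt(2)*m^4/4 + m^4 - 9*sqrt(2)*m^3/8 + m^3 - 11*m^2 - 4*sqrt(2)*m^2 - 27*m - 17*sqrt(2)*m/4 - 11*sqrt(2)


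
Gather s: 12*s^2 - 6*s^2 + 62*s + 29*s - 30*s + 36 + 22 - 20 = 6*s^2 + 61*s + 38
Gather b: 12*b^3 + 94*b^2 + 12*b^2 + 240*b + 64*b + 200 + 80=12*b^3 + 106*b^2 + 304*b + 280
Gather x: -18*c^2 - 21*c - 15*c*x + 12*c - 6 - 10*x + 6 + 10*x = -18*c^2 - 15*c*x - 9*c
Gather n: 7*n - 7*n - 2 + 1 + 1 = 0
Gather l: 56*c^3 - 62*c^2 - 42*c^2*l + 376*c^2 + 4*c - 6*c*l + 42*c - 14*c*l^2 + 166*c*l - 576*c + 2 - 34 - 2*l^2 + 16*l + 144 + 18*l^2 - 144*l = 56*c^3 + 314*c^2 - 530*c + l^2*(16 - 14*c) + l*(-42*c^2 + 160*c - 128) + 112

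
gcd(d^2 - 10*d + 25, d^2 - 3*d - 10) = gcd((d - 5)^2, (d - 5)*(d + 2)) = d - 5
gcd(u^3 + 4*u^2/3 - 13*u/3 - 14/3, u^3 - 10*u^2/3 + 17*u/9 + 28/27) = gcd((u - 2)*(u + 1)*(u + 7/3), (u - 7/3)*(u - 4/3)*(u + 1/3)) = 1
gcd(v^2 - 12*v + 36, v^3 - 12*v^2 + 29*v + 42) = v - 6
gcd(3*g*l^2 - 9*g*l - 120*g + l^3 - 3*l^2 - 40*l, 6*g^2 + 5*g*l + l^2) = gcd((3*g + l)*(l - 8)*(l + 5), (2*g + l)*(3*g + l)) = 3*g + l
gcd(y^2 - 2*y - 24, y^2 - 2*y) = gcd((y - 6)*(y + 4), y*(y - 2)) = 1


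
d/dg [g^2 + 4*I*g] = 2*g + 4*I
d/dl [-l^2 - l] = -2*l - 1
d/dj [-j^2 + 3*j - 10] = 3 - 2*j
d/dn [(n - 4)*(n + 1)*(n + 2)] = 3*n^2 - 2*n - 10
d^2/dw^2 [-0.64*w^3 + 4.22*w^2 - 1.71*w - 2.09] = 8.44 - 3.84*w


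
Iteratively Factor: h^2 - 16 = (h - 4)*(h + 4)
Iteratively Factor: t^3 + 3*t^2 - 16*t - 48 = (t + 4)*(t^2 - t - 12) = (t - 4)*(t + 4)*(t + 3)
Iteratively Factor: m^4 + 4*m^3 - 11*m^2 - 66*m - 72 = (m + 3)*(m^3 + m^2 - 14*m - 24) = (m - 4)*(m + 3)*(m^2 + 5*m + 6) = (m - 4)*(m + 2)*(m + 3)*(m + 3)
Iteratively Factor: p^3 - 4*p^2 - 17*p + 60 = (p - 3)*(p^2 - p - 20) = (p - 5)*(p - 3)*(p + 4)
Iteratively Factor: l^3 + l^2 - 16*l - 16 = (l + 1)*(l^2 - 16) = (l - 4)*(l + 1)*(l + 4)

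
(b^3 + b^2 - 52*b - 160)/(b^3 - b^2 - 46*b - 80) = (b + 4)/(b + 2)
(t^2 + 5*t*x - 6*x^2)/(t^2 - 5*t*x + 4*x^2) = (-t - 6*x)/(-t + 4*x)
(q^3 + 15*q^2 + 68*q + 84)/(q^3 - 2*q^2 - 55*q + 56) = (q^2 + 8*q + 12)/(q^2 - 9*q + 8)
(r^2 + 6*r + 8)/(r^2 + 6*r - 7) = (r^2 + 6*r + 8)/(r^2 + 6*r - 7)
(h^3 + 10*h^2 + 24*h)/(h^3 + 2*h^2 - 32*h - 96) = h*(h + 6)/(h^2 - 2*h - 24)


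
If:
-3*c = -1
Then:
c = 1/3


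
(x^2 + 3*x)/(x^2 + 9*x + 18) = x/(x + 6)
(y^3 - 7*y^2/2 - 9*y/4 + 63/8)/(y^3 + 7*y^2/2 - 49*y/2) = (y^2 - 9/4)/(y*(y + 7))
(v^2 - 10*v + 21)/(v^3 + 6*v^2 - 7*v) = (v^2 - 10*v + 21)/(v*(v^2 + 6*v - 7))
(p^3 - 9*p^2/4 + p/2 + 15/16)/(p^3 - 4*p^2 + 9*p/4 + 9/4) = (p - 5/4)/(p - 3)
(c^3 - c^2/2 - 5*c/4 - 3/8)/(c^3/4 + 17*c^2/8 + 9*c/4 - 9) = (4*c^2 + 4*c + 1)/(c^2 + 10*c + 24)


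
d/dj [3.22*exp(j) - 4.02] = 3.22*exp(j)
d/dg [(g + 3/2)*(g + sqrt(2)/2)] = 2*g + sqrt(2)/2 + 3/2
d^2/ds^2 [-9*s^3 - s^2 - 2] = -54*s - 2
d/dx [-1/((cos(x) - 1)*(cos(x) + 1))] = -2*cos(x)/sin(x)^3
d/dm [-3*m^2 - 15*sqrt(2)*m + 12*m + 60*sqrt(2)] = -6*m - 15*sqrt(2) + 12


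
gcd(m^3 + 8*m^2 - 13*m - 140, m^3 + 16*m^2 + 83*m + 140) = m^2 + 12*m + 35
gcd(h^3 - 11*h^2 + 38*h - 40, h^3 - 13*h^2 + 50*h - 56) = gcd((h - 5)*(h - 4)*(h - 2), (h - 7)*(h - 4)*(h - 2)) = h^2 - 6*h + 8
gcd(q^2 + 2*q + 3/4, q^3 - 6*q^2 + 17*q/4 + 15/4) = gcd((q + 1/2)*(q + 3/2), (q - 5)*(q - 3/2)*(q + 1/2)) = q + 1/2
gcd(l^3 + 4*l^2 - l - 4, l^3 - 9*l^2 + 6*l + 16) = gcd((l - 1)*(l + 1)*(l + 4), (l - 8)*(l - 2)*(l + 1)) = l + 1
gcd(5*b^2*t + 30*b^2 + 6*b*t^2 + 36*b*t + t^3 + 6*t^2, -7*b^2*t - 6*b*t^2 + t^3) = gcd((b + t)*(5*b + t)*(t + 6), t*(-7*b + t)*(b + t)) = b + t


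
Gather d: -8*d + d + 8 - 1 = 7 - 7*d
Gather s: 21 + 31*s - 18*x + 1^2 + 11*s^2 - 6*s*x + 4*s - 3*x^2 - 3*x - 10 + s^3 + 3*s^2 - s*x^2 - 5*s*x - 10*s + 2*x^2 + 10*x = s^3 + 14*s^2 + s*(-x^2 - 11*x + 25) - x^2 - 11*x + 12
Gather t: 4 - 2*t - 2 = 2 - 2*t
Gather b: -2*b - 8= -2*b - 8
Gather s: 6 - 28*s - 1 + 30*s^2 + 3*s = 30*s^2 - 25*s + 5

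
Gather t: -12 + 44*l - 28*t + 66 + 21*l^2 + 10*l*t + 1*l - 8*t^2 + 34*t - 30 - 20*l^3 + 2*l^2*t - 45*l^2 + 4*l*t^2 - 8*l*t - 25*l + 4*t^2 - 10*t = -20*l^3 - 24*l^2 + 20*l + t^2*(4*l - 4) + t*(2*l^2 + 2*l - 4) + 24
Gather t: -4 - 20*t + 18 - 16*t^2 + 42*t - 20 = -16*t^2 + 22*t - 6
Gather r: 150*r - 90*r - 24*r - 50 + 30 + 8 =36*r - 12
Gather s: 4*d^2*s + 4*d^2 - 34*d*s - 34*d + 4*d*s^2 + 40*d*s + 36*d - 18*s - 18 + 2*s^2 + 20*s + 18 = 4*d^2 + 2*d + s^2*(4*d + 2) + s*(4*d^2 + 6*d + 2)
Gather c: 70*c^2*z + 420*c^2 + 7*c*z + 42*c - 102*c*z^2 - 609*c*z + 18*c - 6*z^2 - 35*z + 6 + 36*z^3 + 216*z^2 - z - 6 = c^2*(70*z + 420) + c*(-102*z^2 - 602*z + 60) + 36*z^3 + 210*z^2 - 36*z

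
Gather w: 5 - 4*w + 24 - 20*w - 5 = 24 - 24*w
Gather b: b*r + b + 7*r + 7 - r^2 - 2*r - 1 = b*(r + 1) - r^2 + 5*r + 6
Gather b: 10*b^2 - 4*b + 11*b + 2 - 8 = 10*b^2 + 7*b - 6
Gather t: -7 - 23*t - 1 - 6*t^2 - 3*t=-6*t^2 - 26*t - 8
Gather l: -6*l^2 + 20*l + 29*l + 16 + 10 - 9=-6*l^2 + 49*l + 17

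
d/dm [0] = 0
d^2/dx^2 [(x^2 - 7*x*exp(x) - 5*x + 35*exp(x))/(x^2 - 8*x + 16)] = (-7*x^3*exp(x) + 105*x^2*exp(x) - 546*x*exp(x) + 6*x + 994*exp(x) - 48)/(x^4 - 16*x^3 + 96*x^2 - 256*x + 256)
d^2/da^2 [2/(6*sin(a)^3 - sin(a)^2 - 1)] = (-2*(1 - cos(4*a))*(9*sin(a) - 1)^2 + (9*sin(a) - 27*sin(3*a) + 4*cos(2*a))*(-6*sin(a)^3 + sin(a)^2 + 1))/(-6*sin(a)^3 + sin(a)^2 + 1)^3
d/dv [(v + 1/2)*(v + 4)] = 2*v + 9/2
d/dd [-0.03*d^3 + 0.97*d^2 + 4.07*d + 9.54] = -0.09*d^2 + 1.94*d + 4.07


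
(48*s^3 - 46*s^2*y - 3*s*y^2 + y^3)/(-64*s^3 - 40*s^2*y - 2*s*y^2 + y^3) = (-6*s^2 + 5*s*y + y^2)/(8*s^2 + 6*s*y + y^2)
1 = 1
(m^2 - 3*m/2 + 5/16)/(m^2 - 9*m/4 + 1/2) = (m - 5/4)/(m - 2)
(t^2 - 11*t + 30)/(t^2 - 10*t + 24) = (t - 5)/(t - 4)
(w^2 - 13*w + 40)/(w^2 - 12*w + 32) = (w - 5)/(w - 4)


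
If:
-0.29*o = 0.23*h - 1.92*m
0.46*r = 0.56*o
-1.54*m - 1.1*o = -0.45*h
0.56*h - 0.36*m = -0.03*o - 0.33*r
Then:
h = 0.00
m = 0.00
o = 0.00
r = 0.00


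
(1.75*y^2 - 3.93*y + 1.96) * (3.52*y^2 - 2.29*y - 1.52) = 6.16*y^4 - 17.8411*y^3 + 13.2389*y^2 + 1.4852*y - 2.9792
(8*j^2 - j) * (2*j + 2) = 16*j^3 + 14*j^2 - 2*j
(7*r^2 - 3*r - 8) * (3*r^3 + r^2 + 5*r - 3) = 21*r^5 - 2*r^4 + 8*r^3 - 44*r^2 - 31*r + 24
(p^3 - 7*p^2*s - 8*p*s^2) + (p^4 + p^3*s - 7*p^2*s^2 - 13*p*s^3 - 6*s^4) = p^4 + p^3*s + p^3 - 7*p^2*s^2 - 7*p^2*s - 13*p*s^3 - 8*p*s^2 - 6*s^4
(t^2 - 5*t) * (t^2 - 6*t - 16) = t^4 - 11*t^3 + 14*t^2 + 80*t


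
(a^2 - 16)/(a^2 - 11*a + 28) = (a + 4)/(a - 7)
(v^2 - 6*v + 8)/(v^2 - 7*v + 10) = (v - 4)/(v - 5)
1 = 1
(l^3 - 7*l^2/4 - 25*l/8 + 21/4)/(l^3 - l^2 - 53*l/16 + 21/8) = 2*(2*l - 3)/(4*l - 3)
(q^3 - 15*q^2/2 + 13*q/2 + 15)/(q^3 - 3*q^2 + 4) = (q^2 - 17*q/2 + 15)/(q^2 - 4*q + 4)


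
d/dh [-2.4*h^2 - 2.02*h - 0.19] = -4.8*h - 2.02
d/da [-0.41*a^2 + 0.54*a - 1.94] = 0.54 - 0.82*a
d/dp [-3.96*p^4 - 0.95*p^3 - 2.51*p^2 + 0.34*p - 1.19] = -15.84*p^3 - 2.85*p^2 - 5.02*p + 0.34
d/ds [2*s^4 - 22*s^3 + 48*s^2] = 2*s*(4*s^2 - 33*s + 48)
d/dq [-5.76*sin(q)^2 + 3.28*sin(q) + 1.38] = (3.28 - 11.52*sin(q))*cos(q)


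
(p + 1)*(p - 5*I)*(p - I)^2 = p^4 + p^3 - 7*I*p^3 - 11*p^2 - 7*I*p^2 - 11*p + 5*I*p + 5*I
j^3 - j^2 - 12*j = j*(j - 4)*(j + 3)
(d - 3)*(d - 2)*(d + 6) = d^3 + d^2 - 24*d + 36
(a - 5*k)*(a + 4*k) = a^2 - a*k - 20*k^2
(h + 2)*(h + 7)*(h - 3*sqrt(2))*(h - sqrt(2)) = h^4 - 4*sqrt(2)*h^3 + 9*h^3 - 36*sqrt(2)*h^2 + 20*h^2 - 56*sqrt(2)*h + 54*h + 84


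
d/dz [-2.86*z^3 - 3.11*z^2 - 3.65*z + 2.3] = -8.58*z^2 - 6.22*z - 3.65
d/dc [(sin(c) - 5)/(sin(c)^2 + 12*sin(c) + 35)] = (10*sin(c) + cos(c)^2 + 94)*cos(c)/(sin(c)^2 + 12*sin(c) + 35)^2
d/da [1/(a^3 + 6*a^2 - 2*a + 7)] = (-3*a^2 - 12*a + 2)/(a^3 + 6*a^2 - 2*a + 7)^2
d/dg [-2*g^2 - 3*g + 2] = -4*g - 3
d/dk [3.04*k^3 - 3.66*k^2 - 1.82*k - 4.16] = 9.12*k^2 - 7.32*k - 1.82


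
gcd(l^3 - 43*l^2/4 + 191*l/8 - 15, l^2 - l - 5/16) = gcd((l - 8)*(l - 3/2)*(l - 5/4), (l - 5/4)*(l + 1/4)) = l - 5/4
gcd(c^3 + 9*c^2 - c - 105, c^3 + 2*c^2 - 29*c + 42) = c^2 + 4*c - 21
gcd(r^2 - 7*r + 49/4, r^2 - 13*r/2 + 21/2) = r - 7/2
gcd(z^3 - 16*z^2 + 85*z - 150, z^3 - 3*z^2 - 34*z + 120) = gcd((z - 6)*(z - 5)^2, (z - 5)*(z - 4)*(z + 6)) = z - 5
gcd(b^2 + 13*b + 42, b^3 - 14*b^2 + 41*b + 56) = 1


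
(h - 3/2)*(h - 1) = h^2 - 5*h/2 + 3/2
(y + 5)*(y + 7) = y^2 + 12*y + 35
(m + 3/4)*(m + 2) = m^2 + 11*m/4 + 3/2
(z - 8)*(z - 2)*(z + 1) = z^3 - 9*z^2 + 6*z + 16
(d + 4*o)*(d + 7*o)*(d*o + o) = d^3*o + 11*d^2*o^2 + d^2*o + 28*d*o^3 + 11*d*o^2 + 28*o^3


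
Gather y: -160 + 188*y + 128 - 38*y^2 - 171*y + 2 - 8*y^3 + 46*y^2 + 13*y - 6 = -8*y^3 + 8*y^2 + 30*y - 36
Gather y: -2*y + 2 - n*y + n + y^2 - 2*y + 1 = n + y^2 + y*(-n - 4) + 3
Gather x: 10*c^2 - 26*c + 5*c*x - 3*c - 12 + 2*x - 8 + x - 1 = 10*c^2 - 29*c + x*(5*c + 3) - 21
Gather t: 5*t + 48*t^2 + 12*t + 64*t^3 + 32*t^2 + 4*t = 64*t^3 + 80*t^2 + 21*t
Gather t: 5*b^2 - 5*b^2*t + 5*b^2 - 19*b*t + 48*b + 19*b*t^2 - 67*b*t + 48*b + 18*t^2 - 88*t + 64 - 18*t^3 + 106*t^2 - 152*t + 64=10*b^2 + 96*b - 18*t^3 + t^2*(19*b + 124) + t*(-5*b^2 - 86*b - 240) + 128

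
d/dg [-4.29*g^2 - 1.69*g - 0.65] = -8.58*g - 1.69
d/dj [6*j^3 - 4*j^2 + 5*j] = 18*j^2 - 8*j + 5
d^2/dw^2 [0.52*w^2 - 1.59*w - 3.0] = 1.04000000000000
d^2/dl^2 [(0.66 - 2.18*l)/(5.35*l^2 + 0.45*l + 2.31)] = (-(2.18*l - 0.66)*(10.7*l + 0.45)*(21.4*l + 0.9) + (69.978*l - 5.1)*(5.35*l^2 + 0.45*l + 2.31))/(5.35*l^2 + 0.45*l + 2.31)^3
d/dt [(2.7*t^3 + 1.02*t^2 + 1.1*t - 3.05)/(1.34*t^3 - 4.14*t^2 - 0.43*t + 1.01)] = (-12.5448*t^4 - 5.27*t^3 + 24.5574*t^2 - 23.1936*t - 0.2005)/(1.7956*t^6 - 11.0952*t^5 + 15.9872*t^4 + 6.2672*t^3 - 8.1779*t^2 - 0.8686*t + 1.0201)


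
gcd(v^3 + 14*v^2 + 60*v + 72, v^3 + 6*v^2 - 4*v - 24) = v^2 + 8*v + 12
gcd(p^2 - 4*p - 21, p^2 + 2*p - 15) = 1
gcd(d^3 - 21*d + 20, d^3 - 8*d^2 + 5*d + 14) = 1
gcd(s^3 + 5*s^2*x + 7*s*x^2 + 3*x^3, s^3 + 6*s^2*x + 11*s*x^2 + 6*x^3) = s^2 + 4*s*x + 3*x^2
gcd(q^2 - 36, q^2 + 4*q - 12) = q + 6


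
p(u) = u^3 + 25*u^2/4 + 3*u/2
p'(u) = 3*u^2 + 25*u/2 + 3/2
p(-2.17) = 15.96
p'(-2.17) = -11.50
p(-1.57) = 9.18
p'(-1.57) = -10.73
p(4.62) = 238.94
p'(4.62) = 123.28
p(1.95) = 34.11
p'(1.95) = 37.28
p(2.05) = 37.96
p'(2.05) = 39.73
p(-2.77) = 22.55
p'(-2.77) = -10.11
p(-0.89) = 2.91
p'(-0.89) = -7.25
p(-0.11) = -0.09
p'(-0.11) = 0.16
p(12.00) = 2646.00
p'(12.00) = 583.50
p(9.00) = 1248.75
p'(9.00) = 357.00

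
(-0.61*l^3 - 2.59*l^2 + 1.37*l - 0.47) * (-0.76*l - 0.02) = 0.4636*l^4 + 1.9806*l^3 - 0.9894*l^2 + 0.3298*l + 0.0094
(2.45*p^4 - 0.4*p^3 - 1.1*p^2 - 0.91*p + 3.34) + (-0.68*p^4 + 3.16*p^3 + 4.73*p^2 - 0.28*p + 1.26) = 1.77*p^4 + 2.76*p^3 + 3.63*p^2 - 1.19*p + 4.6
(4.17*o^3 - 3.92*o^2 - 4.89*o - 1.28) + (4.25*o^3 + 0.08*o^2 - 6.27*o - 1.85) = 8.42*o^3 - 3.84*o^2 - 11.16*o - 3.13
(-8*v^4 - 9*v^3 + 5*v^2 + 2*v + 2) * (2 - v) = 8*v^5 - 7*v^4 - 23*v^3 + 8*v^2 + 2*v + 4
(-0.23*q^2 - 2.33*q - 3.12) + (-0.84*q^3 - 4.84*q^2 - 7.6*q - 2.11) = -0.84*q^3 - 5.07*q^2 - 9.93*q - 5.23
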